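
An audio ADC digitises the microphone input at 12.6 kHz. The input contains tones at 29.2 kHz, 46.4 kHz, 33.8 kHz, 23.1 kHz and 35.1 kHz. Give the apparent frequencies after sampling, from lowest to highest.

fs/2 = 6.3 kHz.
29.2 kHz mod fs = 4 kHz.
4 kHz ≤ fs/2 = 6.3 kHz, appears at 4 kHz.
46.4 kHz mod fs = 8.6 kHz.
8.6 kHz > fs/2 = 6.3 kHz, folds to fs − 8.6 kHz = 4 kHz.
33.8 kHz mod fs = 8.6 kHz.
8.6 kHz > fs/2 = 6.3 kHz, folds to fs − 8.6 kHz = 4 kHz.
23.1 kHz mod fs = 10.5 kHz.
10.5 kHz > fs/2 = 6.3 kHz, folds to fs − 10.5 kHz = 2.1 kHz.
35.1 kHz mod fs = 9.9 kHz.
9.9 kHz > fs/2 = 6.3 kHz, folds to fs − 9.9 kHz = 2.7 kHz.
Distinct values: {2.1 kHz, 2.7 kHz, 4 kHz}.

2.1 kHz, 2.7 kHz, 4 kHz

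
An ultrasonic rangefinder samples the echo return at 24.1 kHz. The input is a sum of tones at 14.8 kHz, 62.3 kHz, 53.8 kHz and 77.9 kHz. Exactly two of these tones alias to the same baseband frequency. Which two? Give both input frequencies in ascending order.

53.8 kHz, 77.9 kHz

fs/2 = 12.05 kHz.
14.8 kHz > fs/2 = 12.05 kHz, folds to fs − 14.8 kHz = 9.3 kHz.
62.3 kHz mod fs = 14.1 kHz.
14.1 kHz > fs/2 = 12.05 kHz, folds to fs − 14.1 kHz = 10 kHz.
53.8 kHz mod fs = 5.6 kHz.
5.6 kHz ≤ fs/2 = 12.05 kHz, appears at 5.6 kHz.
77.9 kHz mod fs = 5.6 kHz.
5.6 kHz ≤ fs/2 = 12.05 kHz, appears at 5.6 kHz.
53.8 kHz and 77.9 kHz both map to 5.6 kHz.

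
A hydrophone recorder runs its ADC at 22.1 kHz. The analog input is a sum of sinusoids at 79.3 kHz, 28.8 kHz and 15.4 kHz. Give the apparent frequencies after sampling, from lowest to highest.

fs/2 = 11.05 kHz.
79.3 kHz mod fs = 13 kHz.
13 kHz > fs/2 = 11.05 kHz, folds to fs − 13 kHz = 9.1 kHz.
28.8 kHz mod fs = 6.7 kHz.
6.7 kHz ≤ fs/2 = 11.05 kHz, appears at 6.7 kHz.
15.4 kHz > fs/2 = 11.05 kHz, folds to fs − 15.4 kHz = 6.7 kHz.
Distinct values: {6.7 kHz, 9.1 kHz}.

6.7 kHz, 9.1 kHz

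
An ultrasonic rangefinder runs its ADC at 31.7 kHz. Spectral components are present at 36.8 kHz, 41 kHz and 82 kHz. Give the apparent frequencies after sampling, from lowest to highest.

fs/2 = 15.85 kHz.
36.8 kHz mod fs = 5.1 kHz.
5.1 kHz ≤ fs/2 = 15.85 kHz, appears at 5.1 kHz.
41 kHz mod fs = 9.3 kHz.
9.3 kHz ≤ fs/2 = 15.85 kHz, appears at 9.3 kHz.
82 kHz mod fs = 18.6 kHz.
18.6 kHz > fs/2 = 15.85 kHz, folds to fs − 18.6 kHz = 13.1 kHz.
Distinct values: {5.1 kHz, 9.3 kHz, 13.1 kHz}.

5.1 kHz, 9.3 kHz, 13.1 kHz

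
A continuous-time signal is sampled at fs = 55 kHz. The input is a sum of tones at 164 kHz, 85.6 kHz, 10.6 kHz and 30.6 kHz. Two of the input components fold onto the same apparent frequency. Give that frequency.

24.4 kHz

fs/2 = 27.5 kHz.
164 kHz mod fs = 54 kHz.
54 kHz > fs/2 = 27.5 kHz, folds to fs − 54 kHz = 1 kHz.
85.6 kHz mod fs = 30.6 kHz.
30.6 kHz > fs/2 = 27.5 kHz, folds to fs − 30.6 kHz = 24.4 kHz.
10.6 kHz ≤ fs/2 = 27.5 kHz, passes unchanged.
30.6 kHz > fs/2 = 27.5 kHz, folds to fs − 30.6 kHz = 24.4 kHz.
30.6 kHz and 85.6 kHz both map to 24.4 kHz.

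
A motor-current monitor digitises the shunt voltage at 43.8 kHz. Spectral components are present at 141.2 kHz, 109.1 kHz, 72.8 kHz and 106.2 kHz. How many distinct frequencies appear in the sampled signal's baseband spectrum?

4

fs/2 = 21.9 kHz.
141.2 kHz mod fs = 9.8 kHz.
9.8 kHz ≤ fs/2 = 21.9 kHz, appears at 9.8 kHz.
109.1 kHz mod fs = 21.5 kHz.
21.5 kHz ≤ fs/2 = 21.9 kHz, appears at 21.5 kHz.
72.8 kHz mod fs = 29 kHz.
29 kHz > fs/2 = 21.9 kHz, folds to fs − 29 kHz = 14.8 kHz.
106.2 kHz mod fs = 18.6 kHz.
18.6 kHz ≤ fs/2 = 21.9 kHz, appears at 18.6 kHz.
Distinct values: {9.8 kHz, 14.8 kHz, 18.6 kHz, 21.5 kHz} → 4.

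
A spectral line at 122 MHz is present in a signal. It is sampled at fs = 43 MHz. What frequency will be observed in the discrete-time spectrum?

122 MHz mod fs = 36 MHz.
36 MHz > fs/2 = 21.5 MHz, folds to fs − 36 MHz = 7 MHz.

7 MHz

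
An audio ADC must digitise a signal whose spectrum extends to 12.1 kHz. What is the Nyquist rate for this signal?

Nyquist rate = 2 × 12.1 kHz = 24.2 kHz.

24.2 kHz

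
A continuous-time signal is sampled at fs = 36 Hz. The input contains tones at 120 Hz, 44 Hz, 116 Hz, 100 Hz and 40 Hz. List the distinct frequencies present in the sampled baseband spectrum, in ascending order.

4 Hz, 8 Hz, 12 Hz

fs/2 = 18 Hz.
120 Hz mod fs = 12 Hz.
12 Hz ≤ fs/2 = 18 Hz, appears at 12 Hz.
44 Hz mod fs = 8 Hz.
8 Hz ≤ fs/2 = 18 Hz, appears at 8 Hz.
116 Hz mod fs = 8 Hz.
8 Hz ≤ fs/2 = 18 Hz, appears at 8 Hz.
100 Hz mod fs = 28 Hz.
28 Hz > fs/2 = 18 Hz, folds to fs − 28 Hz = 8 Hz.
40 Hz mod fs = 4 Hz.
4 Hz ≤ fs/2 = 18 Hz, appears at 4 Hz.
Distinct values: {4 Hz, 8 Hz, 12 Hz}.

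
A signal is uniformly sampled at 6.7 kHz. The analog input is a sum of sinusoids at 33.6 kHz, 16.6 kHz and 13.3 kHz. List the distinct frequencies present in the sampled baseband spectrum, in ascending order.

fs/2 = 3.35 kHz.
33.6 kHz mod fs = 0.1 kHz.
0.1 kHz ≤ fs/2 = 3.35 kHz, appears at 0.1 kHz.
16.6 kHz mod fs = 3.2 kHz.
3.2 kHz ≤ fs/2 = 3.35 kHz, appears at 3.2 kHz.
13.3 kHz mod fs = 6.6 kHz.
6.6 kHz > fs/2 = 3.35 kHz, folds to fs − 6.6 kHz = 0.1 kHz.
Distinct values: {0.1 kHz, 3.2 kHz}.

0.1 kHz, 3.2 kHz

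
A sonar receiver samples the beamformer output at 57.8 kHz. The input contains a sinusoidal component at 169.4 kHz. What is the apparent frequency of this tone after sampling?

169.4 kHz mod fs = 53.8 kHz.
53.8 kHz > fs/2 = 28.9 kHz, folds to fs − 53.8 kHz = 4 kHz.

4 kHz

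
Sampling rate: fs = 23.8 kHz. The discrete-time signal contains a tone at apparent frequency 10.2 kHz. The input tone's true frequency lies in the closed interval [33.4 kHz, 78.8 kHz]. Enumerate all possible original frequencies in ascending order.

34 kHz, 37.4 kHz, 57.8 kHz, 61.2 kHz

Frequencies that alias to 10.2 kHz are k·fs ± 10.2 kHz for integer k ≥ 0.
k=0: 10.2 kHz.
k=1: 13.6 kHz, 34 kHz.
k=2: 37.4 kHz, 57.8 kHz.
k=3: 61.2 kHz, 81.6 kHz.
k=4: 85 kHz, 105.4 kHz.
Within [33.4 kHz, 78.8 kHz]: 34 kHz, 37.4 kHz, 57.8 kHz, 61.2 kHz.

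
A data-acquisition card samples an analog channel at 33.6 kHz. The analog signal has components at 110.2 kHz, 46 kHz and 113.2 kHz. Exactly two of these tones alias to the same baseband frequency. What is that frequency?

12.4 kHz

fs/2 = 16.8 kHz.
110.2 kHz mod fs = 9.4 kHz.
9.4 kHz ≤ fs/2 = 16.8 kHz, appears at 9.4 kHz.
46 kHz mod fs = 12.4 kHz.
12.4 kHz ≤ fs/2 = 16.8 kHz, appears at 12.4 kHz.
113.2 kHz mod fs = 12.4 kHz.
12.4 kHz ≤ fs/2 = 16.8 kHz, appears at 12.4 kHz.
46 kHz and 113.2 kHz both map to 12.4 kHz.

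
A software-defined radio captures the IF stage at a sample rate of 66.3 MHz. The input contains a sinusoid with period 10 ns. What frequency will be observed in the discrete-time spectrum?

32.6 MHz

T = 10 ns → f = 1/T = 100 MHz.
100 MHz mod fs = 33.7 MHz.
33.7 MHz > fs/2 = 33.15 MHz, folds to fs − 33.7 MHz = 32.6 MHz.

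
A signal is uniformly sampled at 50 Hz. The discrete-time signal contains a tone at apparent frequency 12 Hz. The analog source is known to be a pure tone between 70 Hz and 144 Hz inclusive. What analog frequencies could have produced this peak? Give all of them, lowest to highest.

88 Hz, 112 Hz, 138 Hz

Frequencies that alias to 12 Hz are k·fs ± 12 Hz for integer k ≥ 0.
k=0: 12 Hz.
k=1: 38 Hz, 62 Hz.
k=2: 88 Hz, 112 Hz.
k=3: 138 Hz, 162 Hz.
k=4: 188 Hz, 212 Hz.
Within [70 Hz, 144 Hz]: 88 Hz, 112 Hz, 138 Hz.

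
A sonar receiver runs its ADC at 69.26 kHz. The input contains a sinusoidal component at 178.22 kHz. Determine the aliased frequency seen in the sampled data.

178.22 kHz mod fs = 39.7 kHz.
39.7 kHz > fs/2 = 34.63 kHz, folds to fs − 39.7 kHz = 29.56 kHz.

29.56 kHz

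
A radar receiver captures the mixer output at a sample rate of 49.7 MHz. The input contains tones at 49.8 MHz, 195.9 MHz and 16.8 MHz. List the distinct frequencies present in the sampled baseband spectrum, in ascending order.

0.1 MHz, 2.9 MHz, 16.8 MHz

fs/2 = 24.85 MHz.
49.8 MHz mod fs = 0.1 MHz.
0.1 MHz ≤ fs/2 = 24.85 MHz, appears at 0.1 MHz.
195.9 MHz mod fs = 46.8 MHz.
46.8 MHz > fs/2 = 24.85 MHz, folds to fs − 46.8 MHz = 2.9 MHz.
16.8 MHz ≤ fs/2 = 24.85 MHz, passes unchanged.
Distinct values: {0.1 MHz, 2.9 MHz, 16.8 MHz}.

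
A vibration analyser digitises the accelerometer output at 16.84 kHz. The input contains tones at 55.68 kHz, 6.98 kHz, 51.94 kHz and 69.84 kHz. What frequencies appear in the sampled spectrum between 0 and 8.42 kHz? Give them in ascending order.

1.42 kHz, 2.48 kHz, 5.16 kHz, 6.98 kHz

fs/2 = 8.42 kHz.
55.68 kHz mod fs = 5.16 kHz.
5.16 kHz ≤ fs/2 = 8.42 kHz, appears at 5.16 kHz.
6.98 kHz ≤ fs/2 = 8.42 kHz, passes unchanged.
51.94 kHz mod fs = 1.42 kHz.
1.42 kHz ≤ fs/2 = 8.42 kHz, appears at 1.42 kHz.
69.84 kHz mod fs = 2.48 kHz.
2.48 kHz ≤ fs/2 = 8.42 kHz, appears at 2.48 kHz.
Distinct values: {1.42 kHz, 2.48 kHz, 5.16 kHz, 6.98 kHz}.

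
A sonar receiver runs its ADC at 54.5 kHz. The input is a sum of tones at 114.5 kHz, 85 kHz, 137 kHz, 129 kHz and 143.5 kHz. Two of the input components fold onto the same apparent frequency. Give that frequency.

20 kHz

fs/2 = 27.25 kHz.
114.5 kHz mod fs = 5.5 kHz.
5.5 kHz ≤ fs/2 = 27.25 kHz, appears at 5.5 kHz.
85 kHz mod fs = 30.5 kHz.
30.5 kHz > fs/2 = 27.25 kHz, folds to fs − 30.5 kHz = 24 kHz.
137 kHz mod fs = 28 kHz.
28 kHz > fs/2 = 27.25 kHz, folds to fs − 28 kHz = 26.5 kHz.
129 kHz mod fs = 20 kHz.
20 kHz ≤ fs/2 = 27.25 kHz, appears at 20 kHz.
143.5 kHz mod fs = 34.5 kHz.
34.5 kHz > fs/2 = 27.25 kHz, folds to fs − 34.5 kHz = 20 kHz.
129 kHz and 143.5 kHz both map to 20 kHz.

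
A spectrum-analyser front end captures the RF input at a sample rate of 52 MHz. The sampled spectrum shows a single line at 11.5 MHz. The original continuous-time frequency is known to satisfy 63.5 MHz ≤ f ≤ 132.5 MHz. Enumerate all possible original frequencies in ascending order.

63.5 MHz, 92.5 MHz, 115.5 MHz

Frequencies that alias to 11.5 MHz are k·fs ± 11.5 MHz for integer k ≥ 0.
k=0: 11.5 MHz.
k=1: 40.5 MHz, 63.5 MHz.
k=2: 92.5 MHz, 115.5 MHz.
k=3: 144.5 MHz, 167.5 MHz.
Within [63.5 MHz, 132.5 MHz]: 63.5 MHz, 92.5 MHz, 115.5 MHz.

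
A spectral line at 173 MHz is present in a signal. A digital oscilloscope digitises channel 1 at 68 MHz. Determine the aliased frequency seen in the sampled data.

173 MHz mod fs = 37 MHz.
37 MHz > fs/2 = 34 MHz, folds to fs − 37 MHz = 31 MHz.

31 MHz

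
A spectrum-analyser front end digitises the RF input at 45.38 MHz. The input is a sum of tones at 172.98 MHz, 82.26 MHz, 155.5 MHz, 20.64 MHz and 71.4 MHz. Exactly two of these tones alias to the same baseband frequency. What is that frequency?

19.36 MHz

fs/2 = 22.69 MHz.
172.98 MHz mod fs = 36.84 MHz.
36.84 MHz > fs/2 = 22.69 MHz, folds to fs − 36.84 MHz = 8.54 MHz.
82.26 MHz mod fs = 36.88 MHz.
36.88 MHz > fs/2 = 22.69 MHz, folds to fs − 36.88 MHz = 8.5 MHz.
155.5 MHz mod fs = 19.36 MHz.
19.36 MHz ≤ fs/2 = 22.69 MHz, appears at 19.36 MHz.
20.64 MHz ≤ fs/2 = 22.69 MHz, passes unchanged.
71.4 MHz mod fs = 26.02 MHz.
26.02 MHz > fs/2 = 22.69 MHz, folds to fs − 26.02 MHz = 19.36 MHz.
71.4 MHz and 155.5 MHz both map to 19.36 MHz.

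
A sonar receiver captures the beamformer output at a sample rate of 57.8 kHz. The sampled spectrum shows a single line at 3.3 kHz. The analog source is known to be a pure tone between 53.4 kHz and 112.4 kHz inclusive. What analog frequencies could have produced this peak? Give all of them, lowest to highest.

Frequencies that alias to 3.3 kHz are k·fs ± 3.3 kHz for integer k ≥ 0.
k=0: 3.3 kHz.
k=1: 54.5 kHz, 61.1 kHz.
k=2: 112.3 kHz, 118.9 kHz.
k=3: 170.1 kHz, 176.7 kHz.
Within [53.4 kHz, 112.4 kHz]: 54.5 kHz, 61.1 kHz, 112.3 kHz.

54.5 kHz, 61.1 kHz, 112.3 kHz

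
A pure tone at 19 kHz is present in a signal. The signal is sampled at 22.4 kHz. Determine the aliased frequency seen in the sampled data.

3.4 kHz

19 kHz > fs/2 = 11.2 kHz, folds to fs − 19 kHz = 3.4 kHz.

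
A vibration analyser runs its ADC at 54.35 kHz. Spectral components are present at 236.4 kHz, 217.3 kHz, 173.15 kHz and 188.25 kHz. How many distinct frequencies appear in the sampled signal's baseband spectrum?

fs/2 = 27.175 kHz.
236.4 kHz mod fs = 19 kHz.
19 kHz ≤ fs/2 = 27.175 kHz, appears at 19 kHz.
217.3 kHz mod fs = 54.25 kHz.
54.25 kHz > fs/2 = 27.175 kHz, folds to fs − 54.25 kHz = 0.1 kHz.
173.15 kHz mod fs = 10.1 kHz.
10.1 kHz ≤ fs/2 = 27.175 kHz, appears at 10.1 kHz.
188.25 kHz mod fs = 25.2 kHz.
25.2 kHz ≤ fs/2 = 27.175 kHz, appears at 25.2 kHz.
Distinct values: {0.1 kHz, 10.1 kHz, 19 kHz, 25.2 kHz} → 4.

4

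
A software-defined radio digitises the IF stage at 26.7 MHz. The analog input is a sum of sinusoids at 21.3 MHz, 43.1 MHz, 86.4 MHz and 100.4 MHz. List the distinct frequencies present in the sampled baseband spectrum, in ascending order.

fs/2 = 13.35 MHz.
21.3 MHz > fs/2 = 13.35 MHz, folds to fs − 21.3 MHz = 5.4 MHz.
43.1 MHz mod fs = 16.4 MHz.
16.4 MHz > fs/2 = 13.35 MHz, folds to fs − 16.4 MHz = 10.3 MHz.
86.4 MHz mod fs = 6.3 MHz.
6.3 MHz ≤ fs/2 = 13.35 MHz, appears at 6.3 MHz.
100.4 MHz mod fs = 20.3 MHz.
20.3 MHz > fs/2 = 13.35 MHz, folds to fs − 20.3 MHz = 6.4 MHz.
Distinct values: {5.4 MHz, 6.3 MHz, 6.4 MHz, 10.3 MHz}.

5.4 MHz, 6.3 MHz, 6.4 MHz, 10.3 MHz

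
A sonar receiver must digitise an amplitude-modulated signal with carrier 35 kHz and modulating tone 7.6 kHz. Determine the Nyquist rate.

85.2 kHz

AM sidebands sit at fc ± fm = 27.4 kHz and 42.6 kHz.
Highest-frequency component: 42.6 kHz.
Nyquist rate = 2 × 42.6 kHz = 85.2 kHz.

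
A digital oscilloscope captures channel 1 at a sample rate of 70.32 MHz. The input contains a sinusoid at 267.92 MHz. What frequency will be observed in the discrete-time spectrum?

267.92 MHz mod fs = 56.96 MHz.
56.96 MHz > fs/2 = 35.16 MHz, folds to fs − 56.96 MHz = 13.36 MHz.

13.36 MHz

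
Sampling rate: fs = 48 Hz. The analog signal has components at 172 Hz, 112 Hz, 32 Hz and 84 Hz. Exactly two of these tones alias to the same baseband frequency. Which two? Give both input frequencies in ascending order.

fs/2 = 24 Hz.
172 Hz mod fs = 28 Hz.
28 Hz > fs/2 = 24 Hz, folds to fs − 28 Hz = 20 Hz.
112 Hz mod fs = 16 Hz.
16 Hz ≤ fs/2 = 24 Hz, appears at 16 Hz.
32 Hz > fs/2 = 24 Hz, folds to fs − 32 Hz = 16 Hz.
84 Hz mod fs = 36 Hz.
36 Hz > fs/2 = 24 Hz, folds to fs − 36 Hz = 12 Hz.
32 Hz and 112 Hz both map to 16 Hz.

32 Hz, 112 Hz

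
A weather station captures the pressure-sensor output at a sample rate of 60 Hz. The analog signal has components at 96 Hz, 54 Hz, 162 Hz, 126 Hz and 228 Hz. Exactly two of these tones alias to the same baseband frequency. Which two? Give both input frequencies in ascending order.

fs/2 = 30 Hz.
96 Hz mod fs = 36 Hz.
36 Hz > fs/2 = 30 Hz, folds to fs − 36 Hz = 24 Hz.
54 Hz > fs/2 = 30 Hz, folds to fs − 54 Hz = 6 Hz.
162 Hz mod fs = 42 Hz.
42 Hz > fs/2 = 30 Hz, folds to fs − 42 Hz = 18 Hz.
126 Hz mod fs = 6 Hz.
6 Hz ≤ fs/2 = 30 Hz, appears at 6 Hz.
228 Hz mod fs = 48 Hz.
48 Hz > fs/2 = 30 Hz, folds to fs − 48 Hz = 12 Hz.
54 Hz and 126 Hz both map to 6 Hz.

54 Hz, 126 Hz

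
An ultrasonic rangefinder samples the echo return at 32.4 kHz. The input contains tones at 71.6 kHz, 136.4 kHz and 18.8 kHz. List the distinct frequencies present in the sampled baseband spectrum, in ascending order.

fs/2 = 16.2 kHz.
71.6 kHz mod fs = 6.8 kHz.
6.8 kHz ≤ fs/2 = 16.2 kHz, appears at 6.8 kHz.
136.4 kHz mod fs = 6.8 kHz.
6.8 kHz ≤ fs/2 = 16.2 kHz, appears at 6.8 kHz.
18.8 kHz > fs/2 = 16.2 kHz, folds to fs − 18.8 kHz = 13.6 kHz.
Distinct values: {6.8 kHz, 13.6 kHz}.

6.8 kHz, 13.6 kHz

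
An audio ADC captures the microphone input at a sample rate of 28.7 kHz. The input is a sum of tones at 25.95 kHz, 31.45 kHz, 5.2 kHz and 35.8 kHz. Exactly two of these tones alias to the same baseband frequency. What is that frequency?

fs/2 = 14.35 kHz.
25.95 kHz > fs/2 = 14.35 kHz, folds to fs − 25.95 kHz = 2.75 kHz.
31.45 kHz mod fs = 2.75 kHz.
2.75 kHz ≤ fs/2 = 14.35 kHz, appears at 2.75 kHz.
5.2 kHz ≤ fs/2 = 14.35 kHz, passes unchanged.
35.8 kHz mod fs = 7.1 kHz.
7.1 kHz ≤ fs/2 = 14.35 kHz, appears at 7.1 kHz.
25.95 kHz and 31.45 kHz both map to 2.75 kHz.

2.75 kHz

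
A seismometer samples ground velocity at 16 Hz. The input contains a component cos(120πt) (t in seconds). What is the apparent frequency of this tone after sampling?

4 Hz

ω = 120π rad/s → f = ω/(2π) = 60 Hz.
60 Hz mod fs = 12 Hz.
12 Hz > fs/2 = 8 Hz, folds to fs − 12 Hz = 4 Hz.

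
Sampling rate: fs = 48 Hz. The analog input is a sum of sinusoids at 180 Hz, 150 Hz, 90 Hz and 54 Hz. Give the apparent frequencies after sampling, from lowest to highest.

6 Hz, 12 Hz

fs/2 = 24 Hz.
180 Hz mod fs = 36 Hz.
36 Hz > fs/2 = 24 Hz, folds to fs − 36 Hz = 12 Hz.
150 Hz mod fs = 6 Hz.
6 Hz ≤ fs/2 = 24 Hz, appears at 6 Hz.
90 Hz mod fs = 42 Hz.
42 Hz > fs/2 = 24 Hz, folds to fs − 42 Hz = 6 Hz.
54 Hz mod fs = 6 Hz.
6 Hz ≤ fs/2 = 24 Hz, appears at 6 Hz.
Distinct values: {6 Hz, 12 Hz}.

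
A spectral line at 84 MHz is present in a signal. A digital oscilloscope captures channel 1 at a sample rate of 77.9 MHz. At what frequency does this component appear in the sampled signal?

6.1 MHz

84 MHz mod fs = 6.1 MHz.
6.1 MHz ≤ fs/2 = 38.95 MHz, appears at 6.1 MHz.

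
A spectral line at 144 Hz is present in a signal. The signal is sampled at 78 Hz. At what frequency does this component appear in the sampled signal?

144 Hz mod fs = 66 Hz.
66 Hz > fs/2 = 39 Hz, folds to fs − 66 Hz = 12 Hz.

12 Hz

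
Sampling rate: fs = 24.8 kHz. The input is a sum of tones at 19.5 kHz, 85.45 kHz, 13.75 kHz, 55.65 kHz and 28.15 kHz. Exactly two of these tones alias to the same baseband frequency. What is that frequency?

fs/2 = 12.4 kHz.
19.5 kHz > fs/2 = 12.4 kHz, folds to fs − 19.5 kHz = 5.3 kHz.
85.45 kHz mod fs = 11.05 kHz.
11.05 kHz ≤ fs/2 = 12.4 kHz, appears at 11.05 kHz.
13.75 kHz > fs/2 = 12.4 kHz, folds to fs − 13.75 kHz = 11.05 kHz.
55.65 kHz mod fs = 6.05 kHz.
6.05 kHz ≤ fs/2 = 12.4 kHz, appears at 6.05 kHz.
28.15 kHz mod fs = 3.35 kHz.
3.35 kHz ≤ fs/2 = 12.4 kHz, appears at 3.35 kHz.
13.75 kHz and 85.45 kHz both map to 11.05 kHz.

11.05 kHz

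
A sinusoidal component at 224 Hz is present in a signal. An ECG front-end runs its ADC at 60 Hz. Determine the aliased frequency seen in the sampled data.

224 Hz mod fs = 44 Hz.
44 Hz > fs/2 = 30 Hz, folds to fs − 44 Hz = 16 Hz.

16 Hz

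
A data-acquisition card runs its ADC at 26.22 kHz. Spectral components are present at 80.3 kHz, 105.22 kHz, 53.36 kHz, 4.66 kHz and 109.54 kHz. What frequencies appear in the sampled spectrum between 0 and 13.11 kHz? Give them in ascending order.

0.34 kHz, 0.92 kHz, 1.64 kHz, 4.66 kHz

fs/2 = 13.11 kHz.
80.3 kHz mod fs = 1.64 kHz.
1.64 kHz ≤ fs/2 = 13.11 kHz, appears at 1.64 kHz.
105.22 kHz mod fs = 0.34 kHz.
0.34 kHz ≤ fs/2 = 13.11 kHz, appears at 0.34 kHz.
53.36 kHz mod fs = 0.92 kHz.
0.92 kHz ≤ fs/2 = 13.11 kHz, appears at 0.92 kHz.
4.66 kHz ≤ fs/2 = 13.11 kHz, passes unchanged.
109.54 kHz mod fs = 4.66 kHz.
4.66 kHz ≤ fs/2 = 13.11 kHz, appears at 4.66 kHz.
Distinct values: {0.34 kHz, 0.92 kHz, 1.64 kHz, 4.66 kHz}.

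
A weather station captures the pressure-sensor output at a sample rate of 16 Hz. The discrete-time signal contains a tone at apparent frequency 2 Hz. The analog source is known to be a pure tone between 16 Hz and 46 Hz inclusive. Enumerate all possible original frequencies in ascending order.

18 Hz, 30 Hz, 34 Hz, 46 Hz

Frequencies that alias to 2 Hz are k·fs ± 2 Hz for integer k ≥ 0.
k=0: 2 Hz.
k=1: 14 Hz, 18 Hz.
k=2: 30 Hz, 34 Hz.
k=3: 46 Hz, 50 Hz.
k=4: 62 Hz, 66 Hz.
Within [16 Hz, 46 Hz]: 18 Hz, 30 Hz, 34 Hz, 46 Hz.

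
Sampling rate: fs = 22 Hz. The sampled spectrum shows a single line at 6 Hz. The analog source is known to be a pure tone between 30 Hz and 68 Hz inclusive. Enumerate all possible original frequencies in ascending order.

38 Hz, 50 Hz, 60 Hz

Frequencies that alias to 6 Hz are k·fs ± 6 Hz for integer k ≥ 0.
k=0: 6 Hz.
k=1: 16 Hz, 28 Hz.
k=2: 38 Hz, 50 Hz.
k=3: 60 Hz, 72 Hz.
k=4: 82 Hz, 94 Hz.
Within [30 Hz, 68 Hz]: 38 Hz, 50 Hz, 60 Hz.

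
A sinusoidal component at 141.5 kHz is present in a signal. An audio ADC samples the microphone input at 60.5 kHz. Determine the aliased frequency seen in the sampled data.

141.5 kHz mod fs = 20.5 kHz.
20.5 kHz ≤ fs/2 = 30.25 kHz, appears at 20.5 kHz.

20.5 kHz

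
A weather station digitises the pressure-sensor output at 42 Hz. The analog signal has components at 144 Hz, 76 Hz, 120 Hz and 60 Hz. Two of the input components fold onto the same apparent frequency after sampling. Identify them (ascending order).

60 Hz, 144 Hz

fs/2 = 21 Hz.
144 Hz mod fs = 18 Hz.
18 Hz ≤ fs/2 = 21 Hz, appears at 18 Hz.
76 Hz mod fs = 34 Hz.
34 Hz > fs/2 = 21 Hz, folds to fs − 34 Hz = 8 Hz.
120 Hz mod fs = 36 Hz.
36 Hz > fs/2 = 21 Hz, folds to fs − 36 Hz = 6 Hz.
60 Hz mod fs = 18 Hz.
18 Hz ≤ fs/2 = 21 Hz, appears at 18 Hz.
60 Hz and 144 Hz both map to 18 Hz.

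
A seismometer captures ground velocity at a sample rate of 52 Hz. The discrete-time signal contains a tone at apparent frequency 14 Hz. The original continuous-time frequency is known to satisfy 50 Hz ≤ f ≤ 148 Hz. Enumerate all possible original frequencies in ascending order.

66 Hz, 90 Hz, 118 Hz, 142 Hz

Frequencies that alias to 14 Hz are k·fs ± 14 Hz for integer k ≥ 0.
k=0: 14 Hz.
k=1: 38 Hz, 66 Hz.
k=2: 90 Hz, 118 Hz.
k=3: 142 Hz, 170 Hz.
k=4: 194 Hz, 222 Hz.
Within [50 Hz, 148 Hz]: 66 Hz, 90 Hz, 118 Hz, 142 Hz.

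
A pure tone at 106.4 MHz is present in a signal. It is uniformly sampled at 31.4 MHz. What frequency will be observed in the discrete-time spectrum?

106.4 MHz mod fs = 12.2 MHz.
12.2 MHz ≤ fs/2 = 15.7 MHz, appears at 12.2 MHz.

12.2 MHz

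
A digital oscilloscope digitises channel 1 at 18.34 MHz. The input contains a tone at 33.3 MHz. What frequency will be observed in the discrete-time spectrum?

33.3 MHz mod fs = 14.96 MHz.
14.96 MHz > fs/2 = 9.17 MHz, folds to fs − 14.96 MHz = 3.38 MHz.

3.38 MHz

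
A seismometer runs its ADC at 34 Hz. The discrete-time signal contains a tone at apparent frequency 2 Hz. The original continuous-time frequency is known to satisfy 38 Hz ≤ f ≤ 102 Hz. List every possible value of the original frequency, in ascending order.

66 Hz, 70 Hz, 100 Hz

Frequencies that alias to 2 Hz are k·fs ± 2 Hz for integer k ≥ 0.
k=0: 2 Hz.
k=1: 32 Hz, 36 Hz.
k=2: 66 Hz, 70 Hz.
k=3: 100 Hz, 104 Hz.
k=4: 134 Hz, 138 Hz.
Within [38 Hz, 102 Hz]: 66 Hz, 70 Hz, 100 Hz.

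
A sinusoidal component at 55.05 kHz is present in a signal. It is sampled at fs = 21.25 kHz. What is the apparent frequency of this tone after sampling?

8.7 kHz

55.05 kHz mod fs = 12.55 kHz.
12.55 kHz > fs/2 = 10.625 kHz, folds to fs − 12.55 kHz = 8.7 kHz.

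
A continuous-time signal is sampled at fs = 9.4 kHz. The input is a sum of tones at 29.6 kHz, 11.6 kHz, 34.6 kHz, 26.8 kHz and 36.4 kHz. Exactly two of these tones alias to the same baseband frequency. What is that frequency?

fs/2 = 4.7 kHz.
29.6 kHz mod fs = 1.4 kHz.
1.4 kHz ≤ fs/2 = 4.7 kHz, appears at 1.4 kHz.
11.6 kHz mod fs = 2.2 kHz.
2.2 kHz ≤ fs/2 = 4.7 kHz, appears at 2.2 kHz.
34.6 kHz mod fs = 6.4 kHz.
6.4 kHz > fs/2 = 4.7 kHz, folds to fs − 6.4 kHz = 3 kHz.
26.8 kHz mod fs = 8 kHz.
8 kHz > fs/2 = 4.7 kHz, folds to fs − 8 kHz = 1.4 kHz.
36.4 kHz mod fs = 8.2 kHz.
8.2 kHz > fs/2 = 4.7 kHz, folds to fs − 8.2 kHz = 1.2 kHz.
26.8 kHz and 29.6 kHz both map to 1.4 kHz.

1.4 kHz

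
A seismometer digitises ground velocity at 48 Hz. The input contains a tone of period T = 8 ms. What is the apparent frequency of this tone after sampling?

19 Hz

T = 8 ms → f = 1/T = 125 Hz.
125 Hz mod fs = 29 Hz.
29 Hz > fs/2 = 24 Hz, folds to fs − 29 Hz = 19 Hz.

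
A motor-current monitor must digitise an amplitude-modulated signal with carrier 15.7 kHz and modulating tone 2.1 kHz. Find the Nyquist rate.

35.6 kHz

AM sidebands sit at fc ± fm = 13.6 kHz and 17.8 kHz.
Highest-frequency component: 17.8 kHz.
Nyquist rate = 2 × 17.8 kHz = 35.6 kHz.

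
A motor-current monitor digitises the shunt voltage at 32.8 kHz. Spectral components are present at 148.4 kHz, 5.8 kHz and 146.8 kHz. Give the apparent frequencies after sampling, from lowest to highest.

fs/2 = 16.4 kHz.
148.4 kHz mod fs = 17.2 kHz.
17.2 kHz > fs/2 = 16.4 kHz, folds to fs − 17.2 kHz = 15.6 kHz.
5.8 kHz ≤ fs/2 = 16.4 kHz, passes unchanged.
146.8 kHz mod fs = 15.6 kHz.
15.6 kHz ≤ fs/2 = 16.4 kHz, appears at 15.6 kHz.
Distinct values: {5.8 kHz, 15.6 kHz}.

5.8 kHz, 15.6 kHz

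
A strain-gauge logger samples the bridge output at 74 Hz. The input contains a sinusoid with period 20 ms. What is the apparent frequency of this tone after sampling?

24 Hz

T = 20 ms → f = 1/T = 50 Hz.
50 Hz > fs/2 = 37 Hz, folds to fs − 50 Hz = 24 Hz.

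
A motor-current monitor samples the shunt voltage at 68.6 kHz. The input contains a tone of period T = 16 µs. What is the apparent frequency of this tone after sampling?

T = 16 µs → f = 1/T = 62.5 kHz.
62.5 kHz > fs/2 = 34.3 kHz, folds to fs − 62.5 kHz = 6.1 kHz.

6.1 kHz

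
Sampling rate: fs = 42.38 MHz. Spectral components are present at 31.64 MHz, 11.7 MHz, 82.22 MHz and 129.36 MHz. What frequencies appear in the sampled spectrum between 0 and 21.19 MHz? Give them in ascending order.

fs/2 = 21.19 MHz.
31.64 MHz > fs/2 = 21.19 MHz, folds to fs − 31.64 MHz = 10.74 MHz.
11.7 MHz ≤ fs/2 = 21.19 MHz, passes unchanged.
82.22 MHz mod fs = 39.84 MHz.
39.84 MHz > fs/2 = 21.19 MHz, folds to fs − 39.84 MHz = 2.54 MHz.
129.36 MHz mod fs = 2.22 MHz.
2.22 MHz ≤ fs/2 = 21.19 MHz, appears at 2.22 MHz.
Distinct values: {2.22 MHz, 2.54 MHz, 10.74 MHz, 11.7 MHz}.

2.22 MHz, 2.54 MHz, 10.74 MHz, 11.7 MHz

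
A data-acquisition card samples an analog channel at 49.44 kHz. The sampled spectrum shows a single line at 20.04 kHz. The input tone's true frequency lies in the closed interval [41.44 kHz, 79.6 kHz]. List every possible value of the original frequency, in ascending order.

69.48 kHz, 78.84 kHz

Frequencies that alias to 20.04 kHz are k·fs ± 20.04 kHz for integer k ≥ 0.
k=0: 20.04 kHz.
k=1: 29.4 kHz, 69.48 kHz.
k=2: 78.84 kHz, 118.92 kHz.
k=3: 128.28 kHz, 168.36 kHz.
Within [41.44 kHz, 79.6 kHz]: 69.48 kHz, 78.84 kHz.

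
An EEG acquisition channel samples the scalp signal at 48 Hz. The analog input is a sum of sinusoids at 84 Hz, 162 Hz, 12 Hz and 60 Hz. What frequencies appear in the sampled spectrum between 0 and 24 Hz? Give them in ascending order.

fs/2 = 24 Hz.
84 Hz mod fs = 36 Hz.
36 Hz > fs/2 = 24 Hz, folds to fs − 36 Hz = 12 Hz.
162 Hz mod fs = 18 Hz.
18 Hz ≤ fs/2 = 24 Hz, appears at 18 Hz.
12 Hz ≤ fs/2 = 24 Hz, passes unchanged.
60 Hz mod fs = 12 Hz.
12 Hz ≤ fs/2 = 24 Hz, appears at 12 Hz.
Distinct values: {12 Hz, 18 Hz}.

12 Hz, 18 Hz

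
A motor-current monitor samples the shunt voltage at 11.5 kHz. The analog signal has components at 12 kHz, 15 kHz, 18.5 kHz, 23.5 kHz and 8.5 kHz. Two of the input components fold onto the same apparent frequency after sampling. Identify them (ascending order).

fs/2 = 5.75 kHz.
12 kHz mod fs = 0.5 kHz.
0.5 kHz ≤ fs/2 = 5.75 kHz, appears at 0.5 kHz.
15 kHz mod fs = 3.5 kHz.
3.5 kHz ≤ fs/2 = 5.75 kHz, appears at 3.5 kHz.
18.5 kHz mod fs = 7 kHz.
7 kHz > fs/2 = 5.75 kHz, folds to fs − 7 kHz = 4.5 kHz.
23.5 kHz mod fs = 0.5 kHz.
0.5 kHz ≤ fs/2 = 5.75 kHz, appears at 0.5 kHz.
8.5 kHz > fs/2 = 5.75 kHz, folds to fs − 8.5 kHz = 3 kHz.
12 kHz and 23.5 kHz both map to 0.5 kHz.

12 kHz, 23.5 kHz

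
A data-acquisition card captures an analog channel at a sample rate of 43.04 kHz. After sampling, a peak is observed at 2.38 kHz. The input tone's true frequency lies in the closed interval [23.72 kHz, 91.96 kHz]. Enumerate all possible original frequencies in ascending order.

40.66 kHz, 45.42 kHz, 83.7 kHz, 88.46 kHz

Frequencies that alias to 2.38 kHz are k·fs ± 2.38 kHz for integer k ≥ 0.
k=0: 2.38 kHz.
k=1: 40.66 kHz, 45.42 kHz.
k=2: 83.7 kHz, 88.46 kHz.
k=3: 126.74 kHz, 131.5 kHz.
Within [23.72 kHz, 91.96 kHz]: 40.66 kHz, 45.42 kHz, 83.7 kHz, 88.46 kHz.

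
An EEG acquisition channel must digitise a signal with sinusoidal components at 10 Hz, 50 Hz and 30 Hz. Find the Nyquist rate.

100 Hz

Highest-frequency component: 50 Hz.
Nyquist rate = 2 × 50 Hz = 100 Hz.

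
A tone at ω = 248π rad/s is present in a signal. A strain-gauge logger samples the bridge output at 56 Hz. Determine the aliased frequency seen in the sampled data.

ω = 248π rad/s → f = ω/(2π) = 124 Hz.
124 Hz mod fs = 12 Hz.
12 Hz ≤ fs/2 = 28 Hz, appears at 12 Hz.

12 Hz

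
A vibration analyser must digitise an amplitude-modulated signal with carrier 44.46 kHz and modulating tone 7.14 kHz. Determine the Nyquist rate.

103.2 kHz

AM sidebands sit at fc ± fm = 37.32 kHz and 51.6 kHz.
Highest-frequency component: 51.6 kHz.
Nyquist rate = 2 × 51.6 kHz = 103.2 kHz.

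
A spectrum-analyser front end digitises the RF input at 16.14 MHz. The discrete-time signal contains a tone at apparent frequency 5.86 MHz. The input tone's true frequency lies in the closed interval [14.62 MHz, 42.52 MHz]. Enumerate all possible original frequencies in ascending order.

Frequencies that alias to 5.86 MHz are k·fs ± 5.86 MHz for integer k ≥ 0.
k=0: 5.86 MHz.
k=1: 10.28 MHz, 22 MHz.
k=2: 26.42 MHz, 38.14 MHz.
k=3: 42.56 MHz, 54.28 MHz.
Within [14.62 MHz, 42.52 MHz]: 22 MHz, 26.42 MHz, 38.14 MHz.

22 MHz, 26.42 MHz, 38.14 MHz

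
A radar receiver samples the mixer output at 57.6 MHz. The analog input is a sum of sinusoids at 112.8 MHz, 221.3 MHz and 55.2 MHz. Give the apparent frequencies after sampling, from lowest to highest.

fs/2 = 28.8 MHz.
112.8 MHz mod fs = 55.2 MHz.
55.2 MHz > fs/2 = 28.8 MHz, folds to fs − 55.2 MHz = 2.4 MHz.
221.3 MHz mod fs = 48.5 MHz.
48.5 MHz > fs/2 = 28.8 MHz, folds to fs − 48.5 MHz = 9.1 MHz.
55.2 MHz > fs/2 = 28.8 MHz, folds to fs − 55.2 MHz = 2.4 MHz.
Distinct values: {2.4 MHz, 9.1 MHz}.

2.4 MHz, 9.1 MHz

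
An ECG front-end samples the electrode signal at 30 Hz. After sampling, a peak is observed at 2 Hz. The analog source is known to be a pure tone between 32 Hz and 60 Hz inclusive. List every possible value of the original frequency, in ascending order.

Frequencies that alias to 2 Hz are k·fs ± 2 Hz for integer k ≥ 0.
k=0: 2 Hz.
k=1: 28 Hz, 32 Hz.
k=2: 58 Hz, 62 Hz.
k=3: 88 Hz, 92 Hz.
Within [32 Hz, 60 Hz]: 32 Hz, 58 Hz.

32 Hz, 58 Hz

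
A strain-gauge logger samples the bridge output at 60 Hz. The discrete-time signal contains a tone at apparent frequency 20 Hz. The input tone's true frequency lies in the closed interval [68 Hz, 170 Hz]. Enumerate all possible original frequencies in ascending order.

Frequencies that alias to 20 Hz are k·fs ± 20 Hz for integer k ≥ 0.
k=0: 20 Hz.
k=1: 40 Hz, 80 Hz.
k=2: 100 Hz, 140 Hz.
k=3: 160 Hz, 200 Hz.
k=4: 220 Hz, 260 Hz.
Within [68 Hz, 170 Hz]: 80 Hz, 100 Hz, 140 Hz, 160 Hz.

80 Hz, 100 Hz, 140 Hz, 160 Hz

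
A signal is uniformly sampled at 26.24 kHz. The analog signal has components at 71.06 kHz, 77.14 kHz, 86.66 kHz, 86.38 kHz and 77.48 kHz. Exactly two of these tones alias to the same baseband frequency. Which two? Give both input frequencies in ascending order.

fs/2 = 13.12 kHz.
71.06 kHz mod fs = 18.58 kHz.
18.58 kHz > fs/2 = 13.12 kHz, folds to fs − 18.58 kHz = 7.66 kHz.
77.14 kHz mod fs = 24.66 kHz.
24.66 kHz > fs/2 = 13.12 kHz, folds to fs − 24.66 kHz = 1.58 kHz.
86.66 kHz mod fs = 7.94 kHz.
7.94 kHz ≤ fs/2 = 13.12 kHz, appears at 7.94 kHz.
86.38 kHz mod fs = 7.66 kHz.
7.66 kHz ≤ fs/2 = 13.12 kHz, appears at 7.66 kHz.
77.48 kHz mod fs = 25 kHz.
25 kHz > fs/2 = 13.12 kHz, folds to fs − 25 kHz = 1.24 kHz.
71.06 kHz and 86.38 kHz both map to 7.66 kHz.

71.06 kHz, 86.38 kHz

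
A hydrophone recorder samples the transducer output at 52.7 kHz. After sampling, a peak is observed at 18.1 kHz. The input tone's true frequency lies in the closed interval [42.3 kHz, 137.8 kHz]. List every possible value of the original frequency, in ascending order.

70.8 kHz, 87.3 kHz, 123.5 kHz

Frequencies that alias to 18.1 kHz are k·fs ± 18.1 kHz for integer k ≥ 0.
k=0: 18.1 kHz.
k=1: 34.6 kHz, 70.8 kHz.
k=2: 87.3 kHz, 123.5 kHz.
k=3: 140 kHz, 176.2 kHz.
Within [42.3 kHz, 137.8 kHz]: 70.8 kHz, 87.3 kHz, 123.5 kHz.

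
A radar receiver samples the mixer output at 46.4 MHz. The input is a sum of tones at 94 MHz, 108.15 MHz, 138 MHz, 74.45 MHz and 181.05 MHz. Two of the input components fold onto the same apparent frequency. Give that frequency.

1.2 MHz

fs/2 = 23.2 MHz.
94 MHz mod fs = 1.2 MHz.
1.2 MHz ≤ fs/2 = 23.2 MHz, appears at 1.2 MHz.
108.15 MHz mod fs = 15.35 MHz.
15.35 MHz ≤ fs/2 = 23.2 MHz, appears at 15.35 MHz.
138 MHz mod fs = 45.2 MHz.
45.2 MHz > fs/2 = 23.2 MHz, folds to fs − 45.2 MHz = 1.2 MHz.
74.45 MHz mod fs = 28.05 MHz.
28.05 MHz > fs/2 = 23.2 MHz, folds to fs − 28.05 MHz = 18.35 MHz.
181.05 MHz mod fs = 41.85 MHz.
41.85 MHz > fs/2 = 23.2 MHz, folds to fs − 41.85 MHz = 4.55 MHz.
94 MHz and 138 MHz both map to 1.2 MHz.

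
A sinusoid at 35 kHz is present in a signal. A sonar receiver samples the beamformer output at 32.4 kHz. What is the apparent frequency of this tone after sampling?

2.6 kHz

35 kHz mod fs = 2.6 kHz.
2.6 kHz ≤ fs/2 = 16.2 kHz, appears at 2.6 kHz.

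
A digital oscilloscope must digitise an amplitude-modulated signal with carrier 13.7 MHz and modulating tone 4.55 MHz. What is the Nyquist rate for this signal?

AM sidebands sit at fc ± fm = 9.15 MHz and 18.25 MHz.
Highest-frequency component: 18.25 MHz.
Nyquist rate = 2 × 18.25 MHz = 36.5 MHz.

36.5 MHz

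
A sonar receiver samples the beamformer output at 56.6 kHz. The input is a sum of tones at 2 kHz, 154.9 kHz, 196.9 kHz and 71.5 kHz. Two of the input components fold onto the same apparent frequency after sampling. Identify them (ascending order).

fs/2 = 28.3 kHz.
2 kHz ≤ fs/2 = 28.3 kHz, passes unchanged.
154.9 kHz mod fs = 41.7 kHz.
41.7 kHz > fs/2 = 28.3 kHz, folds to fs − 41.7 kHz = 14.9 kHz.
196.9 kHz mod fs = 27.1 kHz.
27.1 kHz ≤ fs/2 = 28.3 kHz, appears at 27.1 kHz.
71.5 kHz mod fs = 14.9 kHz.
14.9 kHz ≤ fs/2 = 28.3 kHz, appears at 14.9 kHz.
71.5 kHz and 154.9 kHz both map to 14.9 kHz.

71.5 kHz, 154.9 kHz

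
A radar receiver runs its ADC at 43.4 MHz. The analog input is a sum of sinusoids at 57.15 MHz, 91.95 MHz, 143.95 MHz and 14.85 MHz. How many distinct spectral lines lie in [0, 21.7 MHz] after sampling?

3

fs/2 = 21.7 MHz.
57.15 MHz mod fs = 13.75 MHz.
13.75 MHz ≤ fs/2 = 21.7 MHz, appears at 13.75 MHz.
91.95 MHz mod fs = 5.15 MHz.
5.15 MHz ≤ fs/2 = 21.7 MHz, appears at 5.15 MHz.
143.95 MHz mod fs = 13.75 MHz.
13.75 MHz ≤ fs/2 = 21.7 MHz, appears at 13.75 MHz.
14.85 MHz ≤ fs/2 = 21.7 MHz, passes unchanged.
Distinct values: {5.15 MHz, 13.75 MHz, 14.85 MHz} → 3.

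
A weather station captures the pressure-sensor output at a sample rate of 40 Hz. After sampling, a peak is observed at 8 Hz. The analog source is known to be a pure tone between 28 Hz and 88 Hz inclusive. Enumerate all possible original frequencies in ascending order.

Frequencies that alias to 8 Hz are k·fs ± 8 Hz for integer k ≥ 0.
k=0: 8 Hz.
k=1: 32 Hz, 48 Hz.
k=2: 72 Hz, 88 Hz.
k=3: 112 Hz, 128 Hz.
Within [28 Hz, 88 Hz]: 32 Hz, 48 Hz, 72 Hz, 88 Hz.

32 Hz, 48 Hz, 72 Hz, 88 Hz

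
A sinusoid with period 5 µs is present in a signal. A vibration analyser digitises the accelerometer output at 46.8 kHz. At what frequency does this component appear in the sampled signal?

12.8 kHz

T = 5 µs → f = 1/T = 200 kHz.
200 kHz mod fs = 12.8 kHz.
12.8 kHz ≤ fs/2 = 23.4 kHz, appears at 12.8 kHz.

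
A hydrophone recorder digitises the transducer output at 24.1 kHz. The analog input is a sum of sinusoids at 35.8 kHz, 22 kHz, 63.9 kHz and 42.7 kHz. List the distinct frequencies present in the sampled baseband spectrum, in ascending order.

2.1 kHz, 5.5 kHz, 8.4 kHz, 11.7 kHz

fs/2 = 12.05 kHz.
35.8 kHz mod fs = 11.7 kHz.
11.7 kHz ≤ fs/2 = 12.05 kHz, appears at 11.7 kHz.
22 kHz > fs/2 = 12.05 kHz, folds to fs − 22 kHz = 2.1 kHz.
63.9 kHz mod fs = 15.7 kHz.
15.7 kHz > fs/2 = 12.05 kHz, folds to fs − 15.7 kHz = 8.4 kHz.
42.7 kHz mod fs = 18.6 kHz.
18.6 kHz > fs/2 = 12.05 kHz, folds to fs − 18.6 kHz = 5.5 kHz.
Distinct values: {2.1 kHz, 5.5 kHz, 8.4 kHz, 11.7 kHz}.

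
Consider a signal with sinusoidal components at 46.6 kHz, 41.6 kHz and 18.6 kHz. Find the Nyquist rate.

93.2 kHz

Highest-frequency component: 46.6 kHz.
Nyquist rate = 2 × 46.6 kHz = 93.2 kHz.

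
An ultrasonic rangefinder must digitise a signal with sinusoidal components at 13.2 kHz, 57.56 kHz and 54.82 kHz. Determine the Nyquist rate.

Highest-frequency component: 57.56 kHz.
Nyquist rate = 2 × 57.56 kHz = 115.12 kHz.

115.12 kHz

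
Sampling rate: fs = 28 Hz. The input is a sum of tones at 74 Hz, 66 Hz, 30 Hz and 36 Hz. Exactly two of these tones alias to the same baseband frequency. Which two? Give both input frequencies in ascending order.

66 Hz, 74 Hz

fs/2 = 14 Hz.
74 Hz mod fs = 18 Hz.
18 Hz > fs/2 = 14 Hz, folds to fs − 18 Hz = 10 Hz.
66 Hz mod fs = 10 Hz.
10 Hz ≤ fs/2 = 14 Hz, appears at 10 Hz.
30 Hz mod fs = 2 Hz.
2 Hz ≤ fs/2 = 14 Hz, appears at 2 Hz.
36 Hz mod fs = 8 Hz.
8 Hz ≤ fs/2 = 14 Hz, appears at 8 Hz.
66 Hz and 74 Hz both map to 10 Hz.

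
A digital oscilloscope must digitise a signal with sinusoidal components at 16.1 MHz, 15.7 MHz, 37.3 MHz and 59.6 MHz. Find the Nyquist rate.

119.2 MHz

Highest-frequency component: 59.6 MHz.
Nyquist rate = 2 × 59.6 MHz = 119.2 MHz.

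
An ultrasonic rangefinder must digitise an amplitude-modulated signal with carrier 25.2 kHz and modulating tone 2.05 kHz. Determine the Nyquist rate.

54.5 kHz

AM sidebands sit at fc ± fm = 23.15 kHz and 27.25 kHz.
Highest-frequency component: 27.25 kHz.
Nyquist rate = 2 × 27.25 kHz = 54.5 kHz.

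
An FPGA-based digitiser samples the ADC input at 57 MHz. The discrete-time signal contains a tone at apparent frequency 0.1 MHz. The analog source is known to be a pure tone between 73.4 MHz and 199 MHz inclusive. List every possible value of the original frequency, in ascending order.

Frequencies that alias to 0.1 MHz are k·fs ± 0.1 MHz for integer k ≥ 0.
k=0: 0.1 MHz.
k=1: 56.9 MHz, 57.1 MHz.
k=2: 113.9 MHz, 114.1 MHz.
k=3: 170.9 MHz, 171.1 MHz.
k=4: 227.9 MHz, 228.1 MHz.
Within [73.4 MHz, 199 MHz]: 113.9 MHz, 114.1 MHz, 170.9 MHz, 171.1 MHz.

113.9 MHz, 114.1 MHz, 170.9 MHz, 171.1 MHz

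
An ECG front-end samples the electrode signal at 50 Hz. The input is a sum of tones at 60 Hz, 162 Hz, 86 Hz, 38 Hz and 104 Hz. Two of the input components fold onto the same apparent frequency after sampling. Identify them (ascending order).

38 Hz, 162 Hz

fs/2 = 25 Hz.
60 Hz mod fs = 10 Hz.
10 Hz ≤ fs/2 = 25 Hz, appears at 10 Hz.
162 Hz mod fs = 12 Hz.
12 Hz ≤ fs/2 = 25 Hz, appears at 12 Hz.
86 Hz mod fs = 36 Hz.
36 Hz > fs/2 = 25 Hz, folds to fs − 36 Hz = 14 Hz.
38 Hz > fs/2 = 25 Hz, folds to fs − 38 Hz = 12 Hz.
104 Hz mod fs = 4 Hz.
4 Hz ≤ fs/2 = 25 Hz, appears at 4 Hz.
38 Hz and 162 Hz both map to 12 Hz.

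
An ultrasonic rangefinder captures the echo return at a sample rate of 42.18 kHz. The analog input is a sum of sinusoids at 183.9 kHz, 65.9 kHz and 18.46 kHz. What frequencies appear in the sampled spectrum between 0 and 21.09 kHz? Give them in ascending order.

15.18 kHz, 18.46 kHz

fs/2 = 21.09 kHz.
183.9 kHz mod fs = 15.18 kHz.
15.18 kHz ≤ fs/2 = 21.09 kHz, appears at 15.18 kHz.
65.9 kHz mod fs = 23.72 kHz.
23.72 kHz > fs/2 = 21.09 kHz, folds to fs − 23.72 kHz = 18.46 kHz.
18.46 kHz ≤ fs/2 = 21.09 kHz, passes unchanged.
Distinct values: {15.18 kHz, 18.46 kHz}.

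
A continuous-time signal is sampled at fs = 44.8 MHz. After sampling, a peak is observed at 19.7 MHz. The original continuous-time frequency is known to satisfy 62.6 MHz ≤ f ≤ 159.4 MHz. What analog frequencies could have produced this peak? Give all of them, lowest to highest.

64.5 MHz, 69.9 MHz, 109.3 MHz, 114.7 MHz, 154.1 MHz

Frequencies that alias to 19.7 MHz are k·fs ± 19.7 MHz for integer k ≥ 0.
k=0: 19.7 MHz.
k=1: 25.1 MHz, 64.5 MHz.
k=2: 69.9 MHz, 109.3 MHz.
k=3: 114.7 MHz, 154.1 MHz.
k=4: 159.5 MHz, 198.9 MHz.
Within [62.6 MHz, 159.4 MHz]: 64.5 MHz, 69.9 MHz, 109.3 MHz, 114.7 MHz, 154.1 MHz.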